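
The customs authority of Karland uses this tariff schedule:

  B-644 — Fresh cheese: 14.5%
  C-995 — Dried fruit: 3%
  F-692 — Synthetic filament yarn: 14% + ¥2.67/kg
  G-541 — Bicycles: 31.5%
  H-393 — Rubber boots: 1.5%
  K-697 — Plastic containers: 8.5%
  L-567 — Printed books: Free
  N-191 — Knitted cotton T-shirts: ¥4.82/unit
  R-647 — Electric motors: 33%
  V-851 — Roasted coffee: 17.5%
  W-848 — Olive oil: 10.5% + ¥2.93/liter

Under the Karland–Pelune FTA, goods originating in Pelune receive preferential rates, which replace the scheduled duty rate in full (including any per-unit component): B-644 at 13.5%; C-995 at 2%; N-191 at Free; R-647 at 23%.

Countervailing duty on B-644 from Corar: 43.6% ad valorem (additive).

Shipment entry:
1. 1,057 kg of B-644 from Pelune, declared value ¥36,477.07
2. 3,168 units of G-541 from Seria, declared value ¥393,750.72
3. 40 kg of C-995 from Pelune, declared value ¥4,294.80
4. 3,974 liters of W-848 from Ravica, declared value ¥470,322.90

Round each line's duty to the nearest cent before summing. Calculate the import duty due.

Line 1 (B-644, Pelune, 1,057 kg, ¥36,477.07):
Base rate for B-644 is 14.5%.
Origin Pelune qualifies under the Karland–Pelune agreement and B-644 is covered: preferential rate 13.5% applies instead.
The additional-duty order on B-644 targets Corar, not Pelune; it does not apply.
Duty = ¥36,477.07 × 13.5% = ¥4,924.40.
Line 2 (G-541, Seria, 3,168 units, ¥393,750.72):
Base rate for G-541 is 31.5%.
Duty = ¥393,750.72 × 31.5% = ¥124,031.48.
Line 3 (C-995, Pelune, 40 kg, ¥4,294.80):
Base rate for C-995 is 3%.
Origin Pelune qualifies under the Karland–Pelune agreement and C-995 is covered: preferential rate 2% applies instead.
Duty = ¥4,294.80 × 2% = ¥85.90.
Line 4 (W-848, Ravica, 3,974 liters, ¥470,322.90):
Base rate for W-848 is 10.5% + ¥2.93/liter.
Duty = ¥470,322.90 × 10.5% + 3,974 × ¥2.93 = ¥61,027.72.
Total = ¥4,924.40 + ¥124,031.48 + ¥85.90 + ¥61,027.72 = ¥190,069.50.

¥190,069.50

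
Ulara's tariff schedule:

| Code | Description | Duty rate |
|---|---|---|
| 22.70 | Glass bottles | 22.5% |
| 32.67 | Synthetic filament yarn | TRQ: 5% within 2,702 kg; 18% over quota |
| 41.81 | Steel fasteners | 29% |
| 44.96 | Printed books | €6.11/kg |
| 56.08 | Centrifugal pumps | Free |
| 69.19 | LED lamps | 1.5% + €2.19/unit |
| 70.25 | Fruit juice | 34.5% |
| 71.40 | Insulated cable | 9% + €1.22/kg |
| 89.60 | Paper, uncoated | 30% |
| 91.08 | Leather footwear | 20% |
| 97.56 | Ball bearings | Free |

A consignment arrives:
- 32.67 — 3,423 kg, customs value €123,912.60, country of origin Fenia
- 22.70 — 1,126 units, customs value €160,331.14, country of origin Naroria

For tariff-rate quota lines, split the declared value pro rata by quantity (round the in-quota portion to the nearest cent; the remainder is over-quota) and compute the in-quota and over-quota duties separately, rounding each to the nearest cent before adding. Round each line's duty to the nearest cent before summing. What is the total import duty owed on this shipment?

Line 1 (32.67, Fenia, 3,423 kg, €123,912.60):
Code 32.67 is under a tariff-rate quota (threshold 2,702 kg). In-quota: 2,702 kg at 5%; over-quota: 721 kg at 18%.
Pro-rata value split: in-quota = €123,912.60 × 2,702/3,423 = €97,812.40; over-quota = €123,912.60 − €97,812.40 = €26,100.20.
In-quota duty = €97,812.40 × 5% = €4,890.62. Over-quota duty = €26,100.20 × 18% = €4,698.04.
Line duty = €4,890.62 + €4,698.04 = €9,588.66.
Line 2 (22.70, Naroria, 1,126 units, €160,331.14):
Base rate for 22.70 is 22.5%.
Duty = €160,331.14 × 22.5% = €36,074.51.
Total = €9,588.66 + €36,074.51 = €45,663.17.

€45,663.17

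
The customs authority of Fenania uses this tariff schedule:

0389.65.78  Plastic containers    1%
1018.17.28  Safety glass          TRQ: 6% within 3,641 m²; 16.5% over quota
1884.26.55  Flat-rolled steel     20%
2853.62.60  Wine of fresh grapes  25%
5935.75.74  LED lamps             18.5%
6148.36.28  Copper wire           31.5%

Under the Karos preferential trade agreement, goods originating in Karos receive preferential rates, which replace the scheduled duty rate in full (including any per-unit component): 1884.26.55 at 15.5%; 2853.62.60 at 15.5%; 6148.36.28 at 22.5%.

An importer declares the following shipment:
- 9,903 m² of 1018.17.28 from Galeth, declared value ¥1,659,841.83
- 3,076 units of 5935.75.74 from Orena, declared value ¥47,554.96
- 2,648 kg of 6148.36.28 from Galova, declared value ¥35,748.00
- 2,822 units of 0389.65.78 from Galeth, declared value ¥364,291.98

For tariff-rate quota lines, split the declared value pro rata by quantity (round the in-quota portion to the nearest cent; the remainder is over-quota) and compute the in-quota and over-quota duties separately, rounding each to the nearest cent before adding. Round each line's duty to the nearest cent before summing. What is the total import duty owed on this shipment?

Line 1 (1018.17.28, Galeth, 9,903 m², ¥1,659,841.83):
Code 1018.17.28 is under a tariff-rate quota (threshold 3,641 m²). In-quota: 3,641 m² at 6%; over-quota: 6,262 m² at 16.5%.
Pro-rata value split: in-quota = ¥1,659,841.83 × 3,641/9,903 = ¥610,268.01; over-quota = ¥1,659,841.83 − ¥610,268.01 = ¥1,049,573.82.
In-quota duty = ¥610,268.01 × 6% = ¥36,616.08. Over-quota duty = ¥1,049,573.82 × 16.5% = ¥173,179.68.
Line duty = ¥36,616.08 + ¥173,179.68 = ¥209,795.76.
Line 2 (5935.75.74, Orena, 3,076 units, ¥47,554.96):
Base rate for 5935.75.74 is 18.5%.
Duty = ¥47,554.96 × 18.5% = ¥8,797.67.
Line 3 (6148.36.28, Galova, 2,648 kg, ¥35,748.00):
Base rate for 6148.36.28 is 31.5%.
6148.36.28 has an FTA preferential rate, but origin Galova is not Karos; base rate stands.
Duty = ¥35,748.00 × 31.5% = ¥11,260.62.
Line 4 (0389.65.78, Galeth, 2,822 units, ¥364,291.98):
Base rate for 0389.65.78 is 1%.
Duty = ¥364,291.98 × 1% = ¥3,642.92.
Total = ¥209,795.76 + ¥8,797.67 + ¥11,260.62 + ¥3,642.92 = ¥233,496.97.

¥233,496.97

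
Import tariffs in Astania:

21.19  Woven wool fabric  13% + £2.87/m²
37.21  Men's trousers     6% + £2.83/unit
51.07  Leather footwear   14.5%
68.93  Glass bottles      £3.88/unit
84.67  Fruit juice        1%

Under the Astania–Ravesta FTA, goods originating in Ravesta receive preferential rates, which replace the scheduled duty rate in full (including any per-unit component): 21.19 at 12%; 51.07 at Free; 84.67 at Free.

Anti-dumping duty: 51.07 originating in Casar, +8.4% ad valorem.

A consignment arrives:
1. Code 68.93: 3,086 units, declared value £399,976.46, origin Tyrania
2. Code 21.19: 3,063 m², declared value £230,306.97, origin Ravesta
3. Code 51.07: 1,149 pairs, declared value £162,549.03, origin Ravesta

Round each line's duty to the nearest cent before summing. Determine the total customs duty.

£39,610.52

Line 1 (68.93, Tyrania, 3,086 units, £399,976.46):
Base rate for 68.93 is £3.88/unit.
Duty = 3,086 × £3.88 = £11,973.68.
Line 2 (21.19, Ravesta, 3,063 m², £230,306.97):
Base rate for 21.19 is 13% + £2.87/m².
Origin Ravesta qualifies under the Astania–Ravesta agreement and 21.19 is covered: preferential rate 12% applies instead.
Duty = £230,306.97 × 12% = £27,636.84.
Line 3 (51.07, Ravesta, 1,149 pairs, £162,549.03):
Base rate for 51.07 is 14.5%.
Origin Ravesta qualifies under the Astania–Ravesta agreement and 51.07 is covered: preferential rate Free applies instead.
The additional-duty order on 51.07 targets Casar, not Ravesta; it does not apply.
Duty = £162,549.03 × 0% = £0.00.
Total = £11,973.68 + £27,636.84 + £0.00 = £39,610.52.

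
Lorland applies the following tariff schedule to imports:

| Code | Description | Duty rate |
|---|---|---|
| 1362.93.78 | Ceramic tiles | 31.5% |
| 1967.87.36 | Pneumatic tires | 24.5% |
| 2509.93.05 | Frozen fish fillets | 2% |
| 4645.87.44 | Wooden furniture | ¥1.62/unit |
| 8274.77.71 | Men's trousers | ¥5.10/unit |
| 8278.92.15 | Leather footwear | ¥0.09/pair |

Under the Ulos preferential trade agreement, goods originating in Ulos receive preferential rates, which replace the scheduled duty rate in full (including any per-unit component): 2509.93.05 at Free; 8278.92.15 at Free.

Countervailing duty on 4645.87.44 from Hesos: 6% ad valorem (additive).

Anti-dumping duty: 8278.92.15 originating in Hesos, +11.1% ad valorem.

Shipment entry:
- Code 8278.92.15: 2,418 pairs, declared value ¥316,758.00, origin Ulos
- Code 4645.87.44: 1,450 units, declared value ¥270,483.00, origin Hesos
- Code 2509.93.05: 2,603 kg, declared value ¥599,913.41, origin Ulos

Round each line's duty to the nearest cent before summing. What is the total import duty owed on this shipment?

¥18,577.98

Line 1 (8278.92.15, Ulos, 2,418 pairs, ¥316,758.00):
Base rate for 8278.92.15 is ¥0.09/pair.
Origin Ulos qualifies under the Lorland–Ulos agreement and 8278.92.15 is covered: preferential rate Free applies instead.
The additional-duty order on 8278.92.15 targets Hesos, not Ulos; it does not apply.
Duty = ¥316,758.00 × 0% = ¥0.00.
Line 2 (4645.87.44, Hesos, 1,450 units, ¥270,483.00):
Base rate for 4645.87.44 is ¥1.62/unit.
Additional duty on 4645.87.44 from Hesos: +6% ad valorem. Applied ad valorem rate = 6%.
Duty = ¥270,483.00 × 6% + 1,450 × ¥1.62 = ¥18,577.98.
Line 3 (2509.93.05, Ulos, 2,603 kg, ¥599,913.41):
Base rate for 2509.93.05 is 2%.
Origin Ulos qualifies under the Lorland–Ulos agreement and 2509.93.05 is covered: preferential rate Free applies instead.
Duty = ¥599,913.41 × 0% = ¥0.00.
Total = ¥0.00 + ¥18,577.98 + ¥0.00 = ¥18,577.98.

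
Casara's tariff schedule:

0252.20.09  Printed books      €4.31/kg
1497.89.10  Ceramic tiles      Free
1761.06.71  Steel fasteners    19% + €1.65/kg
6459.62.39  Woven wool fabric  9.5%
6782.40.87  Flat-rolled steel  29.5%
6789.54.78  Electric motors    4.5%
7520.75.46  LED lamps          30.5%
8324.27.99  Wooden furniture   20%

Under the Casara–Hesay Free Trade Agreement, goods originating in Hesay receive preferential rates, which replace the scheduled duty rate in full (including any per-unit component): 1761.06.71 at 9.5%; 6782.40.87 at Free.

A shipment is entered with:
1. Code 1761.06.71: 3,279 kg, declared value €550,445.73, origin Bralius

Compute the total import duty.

€109,995.04

Line 1 (1761.06.71, Bralius, 3,279 kg, €550,445.73):
Base rate for 1761.06.71 is 19% + €1.65/kg.
1761.06.71 has an FTA preferential rate, but origin Bralius is not Hesay; base rate stands.
Duty = €550,445.73 × 19% + 3,279 × €1.65 = €109,995.04.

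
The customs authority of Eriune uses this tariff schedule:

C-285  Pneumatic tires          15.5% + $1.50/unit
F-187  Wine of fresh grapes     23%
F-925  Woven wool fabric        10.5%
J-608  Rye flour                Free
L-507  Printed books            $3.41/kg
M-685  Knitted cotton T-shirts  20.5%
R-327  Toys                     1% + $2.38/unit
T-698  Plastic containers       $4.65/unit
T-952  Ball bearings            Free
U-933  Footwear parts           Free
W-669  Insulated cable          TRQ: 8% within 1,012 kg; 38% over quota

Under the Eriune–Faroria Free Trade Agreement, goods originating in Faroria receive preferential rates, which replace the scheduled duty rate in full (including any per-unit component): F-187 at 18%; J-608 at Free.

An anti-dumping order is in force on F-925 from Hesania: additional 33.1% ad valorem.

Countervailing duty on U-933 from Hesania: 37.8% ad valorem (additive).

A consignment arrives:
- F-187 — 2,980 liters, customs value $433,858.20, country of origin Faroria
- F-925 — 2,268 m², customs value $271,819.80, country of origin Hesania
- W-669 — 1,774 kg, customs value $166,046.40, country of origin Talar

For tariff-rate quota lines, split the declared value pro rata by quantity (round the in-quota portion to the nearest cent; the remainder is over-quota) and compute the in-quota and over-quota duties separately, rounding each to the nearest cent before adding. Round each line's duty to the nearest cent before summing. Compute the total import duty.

Line 1 (F-187, Faroria, 2,980 liters, $433,858.20):
Base rate for F-187 is 23%.
Origin Faroria qualifies under the Eriune–Faroria agreement and F-187 is covered: preferential rate 18% applies instead.
Duty = $433,858.20 × 18% = $78,094.48.
Line 2 (F-925, Hesania, 2,268 m², $271,819.80):
Base rate for F-925 is 10.5%.
Additional duty on F-925 from Hesania: +33.1%. Applied ad valorem rate: 10.5% + 33.1% = 43.6%.
Duty = $271,819.80 × 43.6% = $118,513.43.
Line 3 (W-669, Talar, 1,774 kg, $166,046.40):
Code W-669 is under a tariff-rate quota (threshold 1,012 kg). In-quota: 1,012 kg at 8%; over-quota: 762 kg at 38%.
Pro-rata value split: in-quota = $166,046.40 × 1,012/1,774 = $94,723.20; over-quota = $166,046.40 − $94,723.20 = $71,323.20.
In-quota duty = $94,723.20 × 8% = $7,577.86. Over-quota duty = $71,323.20 × 38% = $27,102.82.
Line duty = $7,577.86 + $27,102.82 = $34,680.68.
Total = $78,094.48 + $118,513.43 + $34,680.68 = $231,288.59.

$231,288.59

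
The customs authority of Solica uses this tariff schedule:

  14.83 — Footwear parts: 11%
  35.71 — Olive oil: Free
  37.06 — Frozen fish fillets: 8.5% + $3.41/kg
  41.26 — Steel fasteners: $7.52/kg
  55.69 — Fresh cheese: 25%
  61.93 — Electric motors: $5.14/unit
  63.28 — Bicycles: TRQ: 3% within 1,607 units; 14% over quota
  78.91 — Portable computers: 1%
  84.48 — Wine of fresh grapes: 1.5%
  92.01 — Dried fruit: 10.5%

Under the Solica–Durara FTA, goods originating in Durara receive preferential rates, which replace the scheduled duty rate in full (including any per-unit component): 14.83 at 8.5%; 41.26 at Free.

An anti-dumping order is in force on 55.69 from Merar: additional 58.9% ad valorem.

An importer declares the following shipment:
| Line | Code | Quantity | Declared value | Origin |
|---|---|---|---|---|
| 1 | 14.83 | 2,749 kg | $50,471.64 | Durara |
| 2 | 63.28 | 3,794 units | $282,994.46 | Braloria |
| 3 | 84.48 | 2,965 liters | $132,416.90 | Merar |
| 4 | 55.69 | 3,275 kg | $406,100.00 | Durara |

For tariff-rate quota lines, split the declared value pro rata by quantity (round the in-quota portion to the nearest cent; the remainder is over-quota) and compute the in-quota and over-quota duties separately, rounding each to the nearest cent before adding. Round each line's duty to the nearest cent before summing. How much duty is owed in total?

Line 1 (14.83, Durara, 2,749 kg, $50,471.64):
Base rate for 14.83 is 11%.
Origin Durara qualifies under the Solica–Durara agreement and 14.83 is covered: preferential rate 8.5% applies instead.
Duty = $50,471.64 × 8.5% = $4,290.09.
Line 2 (63.28, Braloria, 3,794 units, $282,994.46):
Code 63.28 is under a tariff-rate quota (threshold 1,607 units). In-quota: 1,607 units at 3%; over-quota: 2,187 units at 14%.
Pro-rata value split: in-quota = $282,994.46 × 1,607/3,794 = $119,866.13; over-quota = $282,994.46 − $119,866.13 = $163,128.33.
In-quota duty = $119,866.13 × 3% = $3,595.98. Over-quota duty = $163,128.33 × 14% = $22,837.97.
Line duty = $3,595.98 + $22,837.97 = $26,433.95.
Line 3 (84.48, Merar, 2,965 liters, $132,416.90):
Base rate for 84.48 is 1.5%.
Duty = $132,416.90 × 1.5% = $1,986.25.
Line 4 (55.69, Durara, 3,275 kg, $406,100.00):
Base rate for 55.69 is 25%.
Origin Durara is the FTA partner but 55.69 is not on the preference list; base rate stands.
The additional-duty order on 55.69 targets Merar, not Durara; it does not apply.
Duty = $406,100.00 × 25% = $101,525.00.
Total = $4,290.09 + $26,433.95 + $1,986.25 + $101,525.00 = $134,235.29.

$134,235.29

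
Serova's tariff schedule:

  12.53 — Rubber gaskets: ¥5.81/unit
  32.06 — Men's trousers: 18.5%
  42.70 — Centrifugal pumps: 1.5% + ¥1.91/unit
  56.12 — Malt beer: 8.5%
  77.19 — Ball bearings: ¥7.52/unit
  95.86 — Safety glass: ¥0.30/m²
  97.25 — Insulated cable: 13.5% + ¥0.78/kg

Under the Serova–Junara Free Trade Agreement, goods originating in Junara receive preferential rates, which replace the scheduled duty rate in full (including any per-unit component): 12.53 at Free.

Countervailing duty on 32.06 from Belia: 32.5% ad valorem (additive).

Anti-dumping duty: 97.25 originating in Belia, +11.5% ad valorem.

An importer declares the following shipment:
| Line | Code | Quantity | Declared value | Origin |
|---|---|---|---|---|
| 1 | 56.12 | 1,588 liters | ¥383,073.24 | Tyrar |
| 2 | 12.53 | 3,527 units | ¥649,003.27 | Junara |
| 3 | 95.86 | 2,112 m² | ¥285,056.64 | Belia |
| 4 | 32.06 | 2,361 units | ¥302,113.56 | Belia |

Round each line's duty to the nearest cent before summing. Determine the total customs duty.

¥187,272.75

Line 1 (56.12, Tyrar, 1,588 liters, ¥383,073.24):
Base rate for 56.12 is 8.5%.
Duty = ¥383,073.24 × 8.5% = ¥32,561.23.
Line 2 (12.53, Junara, 3,527 units, ¥649,003.27):
Base rate for 12.53 is ¥5.81/unit.
Origin Junara qualifies under the Serova–Junara agreement and 12.53 is covered: preferential rate Free applies instead.
Duty = ¥649,003.27 × 0% = ¥0.00.
Line 3 (95.86, Belia, 2,112 m², ¥285,056.64):
Base rate for 95.86 is ¥0.30/m².
Duty = 2,112 × ¥0.30 = ¥633.60.
Line 4 (32.06, Belia, 2,361 units, ¥302,113.56):
Base rate for 32.06 is 18.5%.
Additional duty on 32.06 from Belia: +32.5%. Applied ad valorem rate: 18.5% + 32.5% = 51%.
Duty = ¥302,113.56 × 51% = ¥154,077.92.
Total = ¥32,561.23 + ¥0.00 + ¥633.60 + ¥154,077.92 = ¥187,272.75.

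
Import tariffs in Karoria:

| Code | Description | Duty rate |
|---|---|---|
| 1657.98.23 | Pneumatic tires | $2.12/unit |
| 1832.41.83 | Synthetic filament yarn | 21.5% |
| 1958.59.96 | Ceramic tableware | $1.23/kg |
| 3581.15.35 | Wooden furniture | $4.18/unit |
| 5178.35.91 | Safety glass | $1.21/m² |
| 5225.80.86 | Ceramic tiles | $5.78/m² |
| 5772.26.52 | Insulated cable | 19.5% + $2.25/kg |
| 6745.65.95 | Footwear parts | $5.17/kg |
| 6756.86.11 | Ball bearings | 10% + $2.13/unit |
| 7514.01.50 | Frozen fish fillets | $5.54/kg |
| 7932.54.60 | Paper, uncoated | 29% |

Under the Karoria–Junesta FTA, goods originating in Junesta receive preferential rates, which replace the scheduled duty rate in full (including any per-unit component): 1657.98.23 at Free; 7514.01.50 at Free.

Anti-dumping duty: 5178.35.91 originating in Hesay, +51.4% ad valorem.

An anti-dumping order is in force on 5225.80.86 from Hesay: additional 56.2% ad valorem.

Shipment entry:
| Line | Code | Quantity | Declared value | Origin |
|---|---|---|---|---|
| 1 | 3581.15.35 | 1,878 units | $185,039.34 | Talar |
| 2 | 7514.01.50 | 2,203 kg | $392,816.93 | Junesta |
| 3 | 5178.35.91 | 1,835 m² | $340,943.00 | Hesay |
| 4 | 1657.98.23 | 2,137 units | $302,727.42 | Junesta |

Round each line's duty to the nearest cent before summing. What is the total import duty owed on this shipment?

$185,315.09

Line 1 (3581.15.35, Talar, 1,878 units, $185,039.34):
Base rate for 3581.15.35 is $4.18/unit.
Duty = 1,878 × $4.18 = $7,850.04.
Line 2 (7514.01.50, Junesta, 2,203 kg, $392,816.93):
Base rate for 7514.01.50 is $5.54/kg.
Origin Junesta qualifies under the Karoria–Junesta agreement and 7514.01.50 is covered: preferential rate Free applies instead.
Duty = $392,816.93 × 0% = $0.00.
Line 3 (5178.35.91, Hesay, 1,835 m², $340,943.00):
Base rate for 5178.35.91 is $1.21/m².
Additional duty on 5178.35.91 from Hesay: +51.4% ad valorem. Applied ad valorem rate = 51.4%.
Duty = $340,943.00 × 51.4% + 1,835 × $1.21 = $177,465.05.
Line 4 (1657.98.23, Junesta, 2,137 units, $302,727.42):
Base rate for 1657.98.23 is $2.12/unit.
Origin Junesta qualifies under the Karoria–Junesta agreement and 1657.98.23 is covered: preferential rate Free applies instead.
Duty = $302,727.42 × 0% = $0.00.
Total = $7,850.04 + $0.00 + $177,465.05 + $0.00 = $185,315.09.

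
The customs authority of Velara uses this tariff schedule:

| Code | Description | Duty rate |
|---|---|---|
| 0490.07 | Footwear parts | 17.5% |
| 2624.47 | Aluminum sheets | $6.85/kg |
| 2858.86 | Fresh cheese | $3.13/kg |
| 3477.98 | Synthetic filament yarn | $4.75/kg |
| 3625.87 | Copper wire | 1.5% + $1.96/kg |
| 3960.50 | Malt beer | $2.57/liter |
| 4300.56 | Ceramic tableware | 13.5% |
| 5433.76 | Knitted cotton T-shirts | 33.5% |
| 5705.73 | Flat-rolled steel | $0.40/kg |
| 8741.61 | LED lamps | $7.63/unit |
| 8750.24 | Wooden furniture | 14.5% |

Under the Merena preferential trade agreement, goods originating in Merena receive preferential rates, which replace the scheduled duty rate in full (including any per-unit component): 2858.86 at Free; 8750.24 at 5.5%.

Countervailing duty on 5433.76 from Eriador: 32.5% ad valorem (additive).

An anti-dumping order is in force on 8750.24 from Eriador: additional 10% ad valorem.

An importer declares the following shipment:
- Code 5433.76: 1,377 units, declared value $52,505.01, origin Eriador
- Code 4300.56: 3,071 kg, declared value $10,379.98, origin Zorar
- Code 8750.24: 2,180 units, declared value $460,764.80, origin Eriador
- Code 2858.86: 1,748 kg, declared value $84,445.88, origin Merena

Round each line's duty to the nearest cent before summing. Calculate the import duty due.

$148,941.99

Line 1 (5433.76, Eriador, 1,377 units, $52,505.01):
Base rate for 5433.76 is 33.5%.
Additional duty on 5433.76 from Eriador: +32.5%. Applied ad valorem rate: 33.5% + 32.5% = 66%.
Duty = $52,505.01 × 66% = $34,653.31.
Line 2 (4300.56, Zorar, 3,071 kg, $10,379.98):
Base rate for 4300.56 is 13.5%.
Duty = $10,379.98 × 13.5% = $1,401.30.
Line 3 (8750.24, Eriador, 2,180 units, $460,764.80):
Base rate for 8750.24 is 14.5%.
8750.24 has an FTA preferential rate, but origin Eriador is not Merena; base rate stands.
Additional duty on 8750.24 from Eriador: +10%. Applied ad valorem rate: 14.5% + 10% = 24.5%.
Duty = $460,764.80 × 24.5% = $112,887.38.
Line 4 (2858.86, Merena, 1,748 kg, $84,445.88):
Base rate for 2858.86 is $3.13/kg.
Origin Merena qualifies under the Velara–Merena agreement and 2858.86 is covered: preferential rate Free applies instead.
Duty = $84,445.88 × 0% = $0.00.
Total = $34,653.31 + $1,401.30 + $112,887.38 + $0.00 = $148,941.99.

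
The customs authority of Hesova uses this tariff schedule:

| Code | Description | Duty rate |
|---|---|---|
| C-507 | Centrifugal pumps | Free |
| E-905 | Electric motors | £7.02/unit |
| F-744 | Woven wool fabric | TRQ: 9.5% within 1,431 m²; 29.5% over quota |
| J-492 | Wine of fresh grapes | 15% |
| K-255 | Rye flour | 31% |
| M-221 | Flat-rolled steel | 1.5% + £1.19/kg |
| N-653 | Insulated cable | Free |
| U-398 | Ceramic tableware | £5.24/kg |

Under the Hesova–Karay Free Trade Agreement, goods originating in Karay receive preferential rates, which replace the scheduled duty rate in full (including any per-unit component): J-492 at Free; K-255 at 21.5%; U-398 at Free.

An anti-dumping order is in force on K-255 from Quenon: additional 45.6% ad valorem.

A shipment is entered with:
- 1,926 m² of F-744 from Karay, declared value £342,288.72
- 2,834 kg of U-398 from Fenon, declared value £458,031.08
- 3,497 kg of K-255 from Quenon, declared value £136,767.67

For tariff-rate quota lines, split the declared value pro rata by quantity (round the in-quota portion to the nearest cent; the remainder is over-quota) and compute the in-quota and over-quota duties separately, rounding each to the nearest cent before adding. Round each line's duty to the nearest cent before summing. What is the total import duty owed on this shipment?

£169,725.91

Line 1 (F-744, Karay, 1,926 m², £342,288.72):
Code F-744 is under a tariff-rate quota (threshold 1,431 m²). In-quota: 1,431 m² at 9.5%; over-quota: 495 m² at 29.5%.
Pro-rata value split: in-quota = £342,288.72 × 1,431/1,926 = £254,317.32; over-quota = £342,288.72 − £254,317.32 = £87,971.40.
In-quota duty = £254,317.32 × 9.5% = £24,160.15. Over-quota duty = £87,971.40 × 29.5% = £25,951.56.
Line duty = £24,160.15 + £25,951.56 = £50,111.71.
Line 2 (U-398, Fenon, 2,834 kg, £458,031.08):
Base rate for U-398 is £5.24/kg.
U-398 has an FTA preferential rate, but origin Fenon is not Karay; base rate stands.
Duty = 2,834 × £5.24 = £14,850.16.
Line 3 (K-255, Quenon, 3,497 kg, £136,767.67):
Base rate for K-255 is 31%.
K-255 has an FTA preferential rate, but origin Quenon is not Karay; base rate stands.
Additional duty on K-255 from Quenon: +45.6%. Applied ad valorem rate: 31% + 45.6% = 76.6%.
Duty = £136,767.67 × 76.6% = £104,764.04.
Total = £50,111.71 + £14,850.16 + £104,764.04 = £169,725.91.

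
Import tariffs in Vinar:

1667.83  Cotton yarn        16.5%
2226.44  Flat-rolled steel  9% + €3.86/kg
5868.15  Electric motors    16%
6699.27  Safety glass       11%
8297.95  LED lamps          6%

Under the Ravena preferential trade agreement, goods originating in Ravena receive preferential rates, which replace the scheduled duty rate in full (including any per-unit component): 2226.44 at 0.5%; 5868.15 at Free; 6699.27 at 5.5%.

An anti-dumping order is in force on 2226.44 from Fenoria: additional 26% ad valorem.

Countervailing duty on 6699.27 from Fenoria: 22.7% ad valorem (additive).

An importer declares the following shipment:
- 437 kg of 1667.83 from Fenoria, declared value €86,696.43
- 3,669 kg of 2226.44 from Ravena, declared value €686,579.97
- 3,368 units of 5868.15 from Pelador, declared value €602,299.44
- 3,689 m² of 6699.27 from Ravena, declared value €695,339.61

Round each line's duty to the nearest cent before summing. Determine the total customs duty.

Line 1 (1667.83, Fenoria, 437 kg, €86,696.43):
Base rate for 1667.83 is 16.5%.
Duty = €86,696.43 × 16.5% = €14,304.91.
Line 2 (2226.44, Ravena, 3,669 kg, €686,579.97):
Base rate for 2226.44 is 9% + €3.86/kg.
Origin Ravena qualifies under the Vinar–Ravena agreement and 2226.44 is covered: preferential rate 0.5% applies instead.
The additional-duty order on 2226.44 targets Fenoria, not Ravena; it does not apply.
Duty = €686,579.97 × 0.5% = €3,432.90.
Line 3 (5868.15, Pelador, 3,368 units, €602,299.44):
Base rate for 5868.15 is 16%.
5868.15 has an FTA preferential rate, but origin Pelador is not Ravena; base rate stands.
Duty = €602,299.44 × 16% = €96,367.91.
Line 4 (6699.27, Ravena, 3,689 m², €695,339.61):
Base rate for 6699.27 is 11%.
Origin Ravena qualifies under the Vinar–Ravena agreement and 6699.27 is covered: preferential rate 5.5% applies instead.
The additional-duty order on 6699.27 targets Fenoria, not Ravena; it does not apply.
Duty = €695,339.61 × 5.5% = €38,243.68.
Total = €14,304.91 + €3,432.90 + €96,367.91 + €38,243.68 = €152,349.40.

€152,349.40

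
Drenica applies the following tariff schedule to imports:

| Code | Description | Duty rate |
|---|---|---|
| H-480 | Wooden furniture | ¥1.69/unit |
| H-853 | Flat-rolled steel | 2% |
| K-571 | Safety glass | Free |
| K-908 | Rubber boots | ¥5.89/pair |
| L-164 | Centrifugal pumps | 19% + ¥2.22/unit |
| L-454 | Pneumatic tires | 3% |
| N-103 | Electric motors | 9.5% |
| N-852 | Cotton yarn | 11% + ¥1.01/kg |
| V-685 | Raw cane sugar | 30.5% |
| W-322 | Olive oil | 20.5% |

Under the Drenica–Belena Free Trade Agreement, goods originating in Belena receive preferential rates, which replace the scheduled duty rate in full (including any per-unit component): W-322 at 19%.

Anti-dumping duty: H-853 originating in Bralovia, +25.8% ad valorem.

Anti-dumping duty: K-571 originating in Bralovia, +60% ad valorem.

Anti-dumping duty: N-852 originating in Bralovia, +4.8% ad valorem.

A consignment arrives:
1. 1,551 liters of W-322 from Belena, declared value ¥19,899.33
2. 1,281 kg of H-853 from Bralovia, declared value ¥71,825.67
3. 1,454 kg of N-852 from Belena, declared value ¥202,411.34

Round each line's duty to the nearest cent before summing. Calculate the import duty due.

¥47,482.20

Line 1 (W-322, Belena, 1,551 liters, ¥19,899.33):
Base rate for W-322 is 20.5%.
Origin Belena qualifies under the Drenica–Belena agreement and W-322 is covered: preferential rate 19% applies instead.
Duty = ¥19,899.33 × 19% = ¥3,780.87.
Line 2 (H-853, Bralovia, 1,281 kg, ¥71,825.67):
Base rate for H-853 is 2%.
Additional duty on H-853 from Bralovia: +25.8%. Applied ad valorem rate: 2% + 25.8% = 27.8%.
Duty = ¥71,825.67 × 27.8% = ¥19,967.54.
Line 3 (N-852, Belena, 1,454 kg, ¥202,411.34):
Base rate for N-852 is 11% + ¥1.01/kg.
Origin Belena is the FTA partner but N-852 is not on the preference list; base rate stands.
The additional-duty order on N-852 targets Bralovia, not Belena; it does not apply.
Duty = ¥202,411.34 × 11% + 1,454 × ¥1.01 = ¥23,733.79.
Total = ¥3,780.87 + ¥19,967.54 + ¥23,733.79 = ¥47,482.20.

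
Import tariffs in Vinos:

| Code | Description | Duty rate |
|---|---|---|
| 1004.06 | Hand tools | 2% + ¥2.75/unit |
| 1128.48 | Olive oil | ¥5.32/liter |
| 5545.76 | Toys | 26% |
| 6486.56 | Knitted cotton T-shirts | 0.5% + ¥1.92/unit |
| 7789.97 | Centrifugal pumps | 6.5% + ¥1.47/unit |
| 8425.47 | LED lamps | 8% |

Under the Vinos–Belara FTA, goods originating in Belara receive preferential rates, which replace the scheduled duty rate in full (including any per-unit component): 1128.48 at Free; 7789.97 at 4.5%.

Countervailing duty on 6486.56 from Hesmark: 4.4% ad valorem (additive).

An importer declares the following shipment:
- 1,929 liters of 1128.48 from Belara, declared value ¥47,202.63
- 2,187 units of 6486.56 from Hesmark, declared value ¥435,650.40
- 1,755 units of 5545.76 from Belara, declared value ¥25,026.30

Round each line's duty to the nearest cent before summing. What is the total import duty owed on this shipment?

¥32,052.75

Line 1 (1128.48, Belara, 1,929 liters, ¥47,202.63):
Base rate for 1128.48 is ¥5.32/liter.
Origin Belara qualifies under the Vinos–Belara agreement and 1128.48 is covered: preferential rate Free applies instead.
Duty = ¥47,202.63 × 0% = ¥0.00.
Line 2 (6486.56, Hesmark, 2,187 units, ¥435,650.40):
Base rate for 6486.56 is 0.5% + ¥1.92/unit.
Additional duty on 6486.56 from Hesmark: +4.4%. Applied ad valorem rate: 0.5% + 4.4% = 4.9%.
Duty = ¥435,650.40 × 4.9% + 2,187 × ¥1.92 = ¥25,545.91.
Line 3 (5545.76, Belara, 1,755 units, ¥25,026.30):
Base rate for 5545.76 is 26%.
Origin Belara is the FTA partner but 5545.76 is not on the preference list; base rate stands.
Duty = ¥25,026.30 × 26% = ¥6,506.84.
Total = ¥0.00 + ¥25,545.91 + ¥6,506.84 = ¥32,052.75.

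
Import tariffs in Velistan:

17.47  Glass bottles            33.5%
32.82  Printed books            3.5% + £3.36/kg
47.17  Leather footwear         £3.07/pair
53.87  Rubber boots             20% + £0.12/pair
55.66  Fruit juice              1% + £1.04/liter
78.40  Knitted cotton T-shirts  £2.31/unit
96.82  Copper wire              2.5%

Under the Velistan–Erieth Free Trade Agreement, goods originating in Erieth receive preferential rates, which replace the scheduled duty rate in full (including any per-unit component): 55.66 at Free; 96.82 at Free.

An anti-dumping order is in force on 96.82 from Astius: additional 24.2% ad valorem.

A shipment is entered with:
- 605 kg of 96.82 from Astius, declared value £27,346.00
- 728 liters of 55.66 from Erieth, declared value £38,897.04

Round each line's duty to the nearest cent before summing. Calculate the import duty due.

Line 1 (96.82, Astius, 605 kg, £27,346.00):
Base rate for 96.82 is 2.5%.
96.82 has an FTA preferential rate, but origin Astius is not Erieth; base rate stands.
Additional duty on 96.82 from Astius: +24.2%. Applied ad valorem rate: 2.5% + 24.2% = 26.7%.
Duty = £27,346.00 × 26.7% = £7,301.38.
Line 2 (55.66, Erieth, 728 liters, £38,897.04):
Base rate for 55.66 is 1% + £1.04/liter.
Origin Erieth qualifies under the Velistan–Erieth agreement and 55.66 is covered: preferential rate Free applies instead.
Duty = £38,897.04 × 0% = £0.00.
Total = £7,301.38 + £0.00 = £7,301.38.

£7,301.38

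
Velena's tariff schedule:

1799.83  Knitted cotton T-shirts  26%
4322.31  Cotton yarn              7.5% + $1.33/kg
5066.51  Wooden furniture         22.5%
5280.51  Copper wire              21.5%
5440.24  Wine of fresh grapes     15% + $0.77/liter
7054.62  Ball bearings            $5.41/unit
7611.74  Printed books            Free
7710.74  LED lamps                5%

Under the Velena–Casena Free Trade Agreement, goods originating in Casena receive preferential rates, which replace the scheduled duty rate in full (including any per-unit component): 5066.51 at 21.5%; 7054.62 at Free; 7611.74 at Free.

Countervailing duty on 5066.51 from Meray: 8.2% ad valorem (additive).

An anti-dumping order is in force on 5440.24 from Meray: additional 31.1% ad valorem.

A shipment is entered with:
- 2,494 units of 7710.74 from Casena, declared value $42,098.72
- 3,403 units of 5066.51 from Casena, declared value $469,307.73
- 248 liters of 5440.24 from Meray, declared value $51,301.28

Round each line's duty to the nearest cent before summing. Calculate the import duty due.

$126,846.95

Line 1 (7710.74, Casena, 2,494 units, $42,098.72):
Base rate for 7710.74 is 5%.
Origin Casena is the FTA partner but 7710.74 is not on the preference list; base rate stands.
Duty = $42,098.72 × 5% = $2,104.94.
Line 2 (5066.51, Casena, 3,403 units, $469,307.73):
Base rate for 5066.51 is 22.5%.
Origin Casena qualifies under the Velena–Casena agreement and 5066.51 is covered: preferential rate 21.5% applies instead.
The additional-duty order on 5066.51 targets Meray, not Casena; it does not apply.
Duty = $469,307.73 × 21.5% = $100,901.16.
Line 3 (5440.24, Meray, 248 liters, $51,301.28):
Base rate for 5440.24 is 15% + $0.77/liter.
Additional duty on 5440.24 from Meray: +31.1%. Applied ad valorem rate: 15% + 31.1% = 46.1%.
Duty = $51,301.28 × 46.1% + 248 × $0.77 = $23,840.85.
Total = $2,104.94 + $100,901.16 + $23,840.85 = $126,846.95.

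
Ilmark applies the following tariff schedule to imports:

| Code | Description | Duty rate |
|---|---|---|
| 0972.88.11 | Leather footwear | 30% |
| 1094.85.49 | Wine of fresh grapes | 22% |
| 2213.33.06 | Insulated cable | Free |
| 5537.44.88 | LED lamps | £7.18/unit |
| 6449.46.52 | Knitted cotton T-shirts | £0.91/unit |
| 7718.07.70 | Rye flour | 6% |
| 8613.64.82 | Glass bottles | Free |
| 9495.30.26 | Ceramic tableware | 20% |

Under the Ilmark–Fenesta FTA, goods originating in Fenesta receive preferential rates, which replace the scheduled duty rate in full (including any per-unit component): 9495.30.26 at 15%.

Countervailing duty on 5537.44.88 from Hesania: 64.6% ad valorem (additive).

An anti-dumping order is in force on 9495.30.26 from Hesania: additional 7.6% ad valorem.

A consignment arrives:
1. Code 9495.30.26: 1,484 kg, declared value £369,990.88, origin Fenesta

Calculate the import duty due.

Line 1 (9495.30.26, Fenesta, 1,484 kg, £369,990.88):
Base rate for 9495.30.26 is 20%.
Origin Fenesta qualifies under the Ilmark–Fenesta agreement and 9495.30.26 is covered: preferential rate 15% applies instead.
The additional-duty order on 9495.30.26 targets Hesania, not Fenesta; it does not apply.
Duty = £369,990.88 × 15% = £55,498.63.

£55,498.63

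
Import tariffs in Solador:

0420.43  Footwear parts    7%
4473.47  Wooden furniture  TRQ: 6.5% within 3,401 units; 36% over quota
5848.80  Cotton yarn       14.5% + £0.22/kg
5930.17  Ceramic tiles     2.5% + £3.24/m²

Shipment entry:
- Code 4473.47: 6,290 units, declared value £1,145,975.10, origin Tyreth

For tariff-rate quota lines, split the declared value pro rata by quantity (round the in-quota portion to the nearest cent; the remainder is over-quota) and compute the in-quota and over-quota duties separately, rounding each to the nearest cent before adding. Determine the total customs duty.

Line 1 (4473.47, Tyreth, 6,290 units, £1,145,975.10):
Code 4473.47 is under a tariff-rate quota (threshold 3,401 units). In-quota: 3,401 units at 6.5%; over-quota: 2,889 units at 36%.
Pro-rata value split: in-quota = £1,145,975.10 × 3,401/6,290 = £619,628.19; over-quota = £1,145,975.10 − £619,628.19 = £526,346.91.
In-quota duty = £619,628.19 × 6.5% = £40,275.83. Over-quota duty = £526,346.91 × 36% = £189,484.89.
Line duty = £40,275.83 + £189,484.89 = £229,760.72.

£229,760.72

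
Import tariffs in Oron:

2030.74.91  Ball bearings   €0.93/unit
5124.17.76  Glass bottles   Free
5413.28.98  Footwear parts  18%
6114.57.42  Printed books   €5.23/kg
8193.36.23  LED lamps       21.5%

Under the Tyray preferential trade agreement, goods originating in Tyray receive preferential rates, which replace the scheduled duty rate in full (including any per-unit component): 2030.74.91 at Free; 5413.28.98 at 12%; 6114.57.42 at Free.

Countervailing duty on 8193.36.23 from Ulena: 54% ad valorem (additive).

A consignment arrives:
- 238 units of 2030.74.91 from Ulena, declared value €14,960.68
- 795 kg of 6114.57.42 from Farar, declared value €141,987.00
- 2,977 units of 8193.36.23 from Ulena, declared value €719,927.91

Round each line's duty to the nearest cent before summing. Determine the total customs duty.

€547,924.76

Line 1 (2030.74.91, Ulena, 238 units, €14,960.68):
Base rate for 2030.74.91 is €0.93/unit.
2030.74.91 has an FTA preferential rate, but origin Ulena is not Tyray; base rate stands.
Duty = 238 × €0.93 = €221.34.
Line 2 (6114.57.42, Farar, 795 kg, €141,987.00):
Base rate for 6114.57.42 is €5.23/kg.
6114.57.42 has an FTA preferential rate, but origin Farar is not Tyray; base rate stands.
Duty = 795 × €5.23 = €4,157.85.
Line 3 (8193.36.23, Ulena, 2,977 units, €719,927.91):
Base rate for 8193.36.23 is 21.5%.
Additional duty on 8193.36.23 from Ulena: +54%. Applied ad valorem rate: 21.5% + 54% = 75.5%.
Duty = €719,927.91 × 75.5% = €543,545.57.
Total = €221.34 + €4,157.85 + €543,545.57 = €547,924.76.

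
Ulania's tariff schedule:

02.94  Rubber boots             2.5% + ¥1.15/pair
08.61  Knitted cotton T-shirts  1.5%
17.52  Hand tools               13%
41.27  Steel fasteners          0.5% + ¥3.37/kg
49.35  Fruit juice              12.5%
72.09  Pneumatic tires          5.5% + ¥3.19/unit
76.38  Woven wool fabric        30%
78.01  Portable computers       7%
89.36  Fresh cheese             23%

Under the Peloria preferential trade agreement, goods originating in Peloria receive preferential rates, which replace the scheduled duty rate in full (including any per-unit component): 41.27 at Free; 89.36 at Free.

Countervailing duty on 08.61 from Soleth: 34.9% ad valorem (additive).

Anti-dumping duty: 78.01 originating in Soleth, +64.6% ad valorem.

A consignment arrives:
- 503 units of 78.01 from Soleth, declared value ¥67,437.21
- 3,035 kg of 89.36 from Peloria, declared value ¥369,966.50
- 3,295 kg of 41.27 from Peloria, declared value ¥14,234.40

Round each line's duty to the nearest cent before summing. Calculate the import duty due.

¥48,285.04

Line 1 (78.01, Soleth, 503 units, ¥67,437.21):
Base rate for 78.01 is 7%.
Additional duty on 78.01 from Soleth: +64.6%. Applied ad valorem rate: 7% + 64.6% = 71.6%.
Duty = ¥67,437.21 × 71.6% = ¥48,285.04.
Line 2 (89.36, Peloria, 3,035 kg, ¥369,966.50):
Base rate for 89.36 is 23%.
Origin Peloria qualifies under the Ulania–Peloria agreement and 89.36 is covered: preferential rate Free applies instead.
Duty = ¥369,966.50 × 0% = ¥0.00.
Line 3 (41.27, Peloria, 3,295 kg, ¥14,234.40):
Base rate for 41.27 is 0.5% + ¥3.37/kg.
Origin Peloria qualifies under the Ulania–Peloria agreement and 41.27 is covered: preferential rate Free applies instead.
Duty = ¥14,234.40 × 0% = ¥0.00.
Total = ¥48,285.04 + ¥0.00 + ¥0.00 = ¥48,285.04.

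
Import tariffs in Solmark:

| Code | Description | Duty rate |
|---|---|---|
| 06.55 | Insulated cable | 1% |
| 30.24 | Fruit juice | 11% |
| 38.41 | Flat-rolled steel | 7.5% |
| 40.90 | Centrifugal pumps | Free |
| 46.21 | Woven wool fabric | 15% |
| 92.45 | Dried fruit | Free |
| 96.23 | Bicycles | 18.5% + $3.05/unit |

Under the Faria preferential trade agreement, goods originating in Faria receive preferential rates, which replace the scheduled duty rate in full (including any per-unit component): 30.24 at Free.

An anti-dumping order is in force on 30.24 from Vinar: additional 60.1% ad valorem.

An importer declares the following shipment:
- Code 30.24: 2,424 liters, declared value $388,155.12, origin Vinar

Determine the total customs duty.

Line 1 (30.24, Vinar, 2,424 liters, $388,155.12):
Base rate for 30.24 is 11%.
30.24 has an FTA preferential rate, but origin Vinar is not Faria; base rate stands.
Additional duty on 30.24 from Vinar: +60.1%. Applied ad valorem rate: 11% + 60.1% = 71.1%.
Duty = $388,155.12 × 71.1% = $275,978.29.

$275,978.29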